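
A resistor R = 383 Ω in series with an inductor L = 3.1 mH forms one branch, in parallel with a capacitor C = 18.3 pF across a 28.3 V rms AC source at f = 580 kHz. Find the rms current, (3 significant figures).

621 μA

ω = 2πf = 3.644e+06 rad/s
X_L = ωL = 11300 Ω
X_C = 1/(ωC) = 15000 Ω
Branch 1 (R+jX_L): Z₁ = 383 + j11300 Ω, |Z₁| = 11300 Ω
Branch 2 (−jX_C): Z₂ = −j15000 Ω
Parallel: Z = Z₁Z₂/(Z₁+Z₂), |Z| = 45600 Ω, ∠Z = 82.1°
I = V/|Z| = 28.3/45600 = 621 μA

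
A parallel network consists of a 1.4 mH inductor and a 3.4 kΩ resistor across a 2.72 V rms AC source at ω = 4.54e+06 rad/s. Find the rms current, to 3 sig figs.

X_L = ωL = 6360 Ω
Parallel: admittances add. Y = 1/R + 1/(jωL)
Y = (0.000294 − j0.000157) S
|Y| = 0.000334 S → |Z| = 1/|Y| = 3000 Ω, ∠Z = −∠Y = 28.1°
I = V/|Z| = 2.72/3000 = 907 μA

907 μA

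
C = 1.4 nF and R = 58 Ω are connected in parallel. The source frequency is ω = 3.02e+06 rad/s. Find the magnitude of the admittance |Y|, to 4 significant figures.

17.75 mS

X_C = 1/(ωC) = 236.5 Ω
Parallel: admittances add. Y = 1/R + jωC
Y = (0.01724 + j0.004228) S
|Y| = 0.01775 S → |Z| = 1/|Y| = 56.33 Ω, ∠Z = −∠Y = -13.78°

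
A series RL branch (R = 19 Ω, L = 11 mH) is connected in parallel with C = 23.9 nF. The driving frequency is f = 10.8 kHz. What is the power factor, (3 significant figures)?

0.120

ω = 2πf = 67860 rad/s
X_L = ωL = 746 Ω
X_C = 1/(ωC) = 617 Ω
Branch 1 (R+jX_L): Z₁ = 19.0 + j746 Ω, |Z₁| = 747 Ω
Branch 2 (−jX_C): Z₂ = −j617 Ω
Parallel: Z = Z₁Z₂/(Z₁+Z₂), |Z| = 3510 Ω, ∠Z = -83.1°
cos φ = cos(-83.1°) = 0.120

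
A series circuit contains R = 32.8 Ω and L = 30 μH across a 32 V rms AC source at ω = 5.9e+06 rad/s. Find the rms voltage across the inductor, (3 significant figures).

31.5 V

X_L = ωL = 177 Ω
Z = 32.8 + j177 Ω
|Z| = √(32.8² + 177²) = 180 Ω
I = V/|Z| = 178 mA
V_L = I·|Z_L| = 0.178 × 177 = 31.5 V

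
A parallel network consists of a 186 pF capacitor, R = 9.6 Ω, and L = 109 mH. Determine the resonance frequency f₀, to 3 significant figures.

35.3 kHz

ω₀ = 1/√(LC) = 1/√(0.109 × 1.86e-10) = 222100 rad/s
f₀ = ω₀/(2π) = 35.3 kHz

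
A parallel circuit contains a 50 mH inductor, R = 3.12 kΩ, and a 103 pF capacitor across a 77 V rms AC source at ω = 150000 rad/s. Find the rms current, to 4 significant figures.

26.30 mA

X_L = ωL = 7500 Ω
X_C = 1/(ωC) = 64720 Ω
Parallel: admittances add. Y = 1/R + 1/(jωL) + jωC
Y = (0.0003205 − j0.0001179) S
|Y| = 0.0003415 S → |Z| = 1/|Y| = 2928 Ω, ∠Z = −∠Y = 20.19°
I = V/|Z| = 77/2928 = 26.30 mA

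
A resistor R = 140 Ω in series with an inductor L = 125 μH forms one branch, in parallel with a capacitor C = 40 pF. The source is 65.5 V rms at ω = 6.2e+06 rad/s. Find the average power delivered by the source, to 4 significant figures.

X_L = ωL = 775.0 Ω
X_C = 1/(ωC) = 4032 Ω
Branch 1 (R+jX_L): Z₁ = 140.0 + j775.0 Ω, |Z₁| = 787.5 Ω
Branch 2 (−jX_C): Z₂ = −j4032 Ω
Parallel: Z = Z₁Z₂/(Z₁+Z₂), |Z| = 974.0 Ω, ∠Z = 77.30°
I = V/|Z| = 67.25 mA
P = VI cos φ = 65.5 × 0.06725 × cos(77.30°) = 968.4 mW

968.4 mW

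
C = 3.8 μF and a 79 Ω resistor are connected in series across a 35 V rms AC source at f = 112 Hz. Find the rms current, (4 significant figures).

ω = 2πf = 703.7 rad/s
X_C = 1/(ωC) = 374.0 Ω
Z = 79.00 − j374.0 Ω
|Z| = √(79.00² + 374.0²) = 382.2 Ω
I = V/|Z| = 35/382.2 = 91.57 mA

91.57 mA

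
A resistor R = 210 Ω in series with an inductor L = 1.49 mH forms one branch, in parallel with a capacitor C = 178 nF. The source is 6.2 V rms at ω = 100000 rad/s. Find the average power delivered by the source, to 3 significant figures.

X_L = ωL = 149 Ω
X_C = 1/(ωC) = 56.2 Ω
Branch 1 (R+jX_L): Z₁ = 210 + j149 Ω, |Z₁| = 257 Ω
Branch 2 (−jX_C): Z₂ = −j56.2 Ω
Parallel: Z = Z₁Z₂/(Z₁+Z₂), |Z| = 63.0 Ω, ∠Z = -78.5°
I = V/|Z| = 98.4 mA
P = VI cos φ = 6.2 × 0.0984 × cos(-78.5°) = 122 mW

122 mW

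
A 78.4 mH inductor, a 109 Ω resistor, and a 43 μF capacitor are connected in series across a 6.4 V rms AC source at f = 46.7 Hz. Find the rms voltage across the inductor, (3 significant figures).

ω = 2πf = 293.4 rad/s
X_L = ωL = 23.0 Ω
X_C = 1/(ωC) = 79.3 Ω
Net reactance X = X_L − X_C = -56.3 Ω
Z = 109 − j56.3 Ω
|Z| = √(109² + 56.3²) = 123 Ω
I = V/|Z| = 52.2 mA
V_L = I·|Z_L| = 0.0522 × 23.0 = 1.20 V

1.20 V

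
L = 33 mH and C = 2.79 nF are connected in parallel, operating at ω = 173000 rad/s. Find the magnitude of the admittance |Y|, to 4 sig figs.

307.5 μS

X_L = ωL = 5709 Ω
X_C = 1/(ωC) = 2072 Ω
Parallel: admittances add. Y = 1/(jωL) + jωC
Y = (0 + j0.0003075) S
|Y| = 0.0003075 S → |Z| = 1/|Y| = 3252 Ω, ∠Z = −∠Y = -90.00°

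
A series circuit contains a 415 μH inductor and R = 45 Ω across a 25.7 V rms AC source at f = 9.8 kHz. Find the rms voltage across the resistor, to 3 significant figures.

22.3 V

ω = 2πf = 61580 rad/s
X_L = ωL = 25.6 Ω
Z = 45.0 + j25.6 Ω
|Z| = √(45.0² + 25.6²) = 51.7 Ω
I = V/|Z| = 497 mA
V_R = I·|Z_R| = 0.497 × 45.0 = 22.3 V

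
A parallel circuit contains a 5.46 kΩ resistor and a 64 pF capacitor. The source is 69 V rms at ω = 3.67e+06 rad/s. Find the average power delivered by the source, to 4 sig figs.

X_C = 1/(ωC) = 4257 Ω
Parallel: admittances add. Y = 1/R + jωC
Y = (0.0001832 + j0.0002349) S
|Y| = 0.0002978 S → |Z| = 1/|Y| = 3357 Ω, ∠Z = −∠Y = -52.05°
I = V/|Z| = 20.55 mA
P = VI cos φ = 69 × 0.02055 × cos(-52.05°) = 872.0 mW

872.0 mW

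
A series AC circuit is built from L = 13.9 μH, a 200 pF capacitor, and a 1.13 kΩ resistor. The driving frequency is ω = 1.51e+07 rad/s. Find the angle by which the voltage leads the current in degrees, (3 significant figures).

X_L = ωL = 210 Ω
X_C = 1/(ωC) = 331 Ω
Net reactance X = X_L − X_C = -121 Ω
Z = 1130 − j121 Ω
|Z| = √(1130² + 121²) = 1140 Ω
∠Z = arctan(-121/1130) = -6.12°

-6.12°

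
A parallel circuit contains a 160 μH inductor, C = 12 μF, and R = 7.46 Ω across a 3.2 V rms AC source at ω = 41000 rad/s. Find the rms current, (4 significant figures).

1.168 A

X_L = ωL = 6.560 Ω
X_C = 1/(ωC) = 2.033 Ω
Parallel: admittances add. Y = 1/R + 1/(jωL) + jωC
Y = (0.1340 + j0.3396) S
|Y| = 0.3651 S → |Z| = 1/|Y| = 2.739 Ω, ∠Z = −∠Y = -68.46°
I = V/|Z| = 3.2/2.739 = 1.168 A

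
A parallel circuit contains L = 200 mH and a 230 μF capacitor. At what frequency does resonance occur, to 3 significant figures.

ω₀ = 1/√(LC) = 1/√(0.2 × 0.00023) = 147.4 rad/s
f₀ = ω₀/(2π) = 23.5 Hz

23.5 Hz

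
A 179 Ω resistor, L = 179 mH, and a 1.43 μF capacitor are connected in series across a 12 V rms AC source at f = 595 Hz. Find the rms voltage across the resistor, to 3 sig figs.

ω = 2πf = 3738 rad/s
X_L = ωL = 669 Ω
X_C = 1/(ωC) = 187 Ω
Net reactance X = X_L − X_C = 482 Ω
Z = 179 + j482 Ω
|Z| = √(179² + 482²) = 514 Ω
I = V/|Z| = 23.3 mA
V_R = I·|Z_R| = 0.0233 × 179 = 4.18 V

4.18 V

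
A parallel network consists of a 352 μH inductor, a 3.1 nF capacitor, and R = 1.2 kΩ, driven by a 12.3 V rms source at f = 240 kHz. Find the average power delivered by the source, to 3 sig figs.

126 mW

ω = 2πf = 1.508e+06 rad/s
X_L = ωL = 531 Ω
X_C = 1/(ωC) = 214 Ω
Parallel: admittances add. Y = 1/R + 1/(jωL) + jωC
Y = (0.000833 + j0.00279) S
|Y| = 0.00291 S → |Z| = 1/|Y| = 343 Ω, ∠Z = −∠Y = -73.4°
I = V/|Z| = 35.8 mA
P = VI cos φ = 12.3 × 0.0358 × cos(-73.4°) = 126 mW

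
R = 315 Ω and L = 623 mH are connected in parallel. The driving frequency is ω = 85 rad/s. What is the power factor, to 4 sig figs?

X_L = ωL = 52.95 Ω
Parallel: admittances add. Y = 1/R + 1/(jωL)
Y = (0.003175 − j0.01888) S
|Y| = 0.01915 S → |Z| = 1/|Y| = 52.22 Ω, ∠Z = −∠Y = 80.46°
cos φ = cos(80.46°) = 0.1658

0.1658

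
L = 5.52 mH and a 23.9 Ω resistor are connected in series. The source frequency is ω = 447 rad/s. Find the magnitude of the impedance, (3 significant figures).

X_L = ωL = 2.47 Ω
Z = 23.9 + j2.47 Ω
|Z| = √(23.9² + 2.47²) = 24.0 Ω

24.0 Ω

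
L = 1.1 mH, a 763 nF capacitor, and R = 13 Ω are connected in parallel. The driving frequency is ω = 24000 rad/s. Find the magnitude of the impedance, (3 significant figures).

12.6 Ω

X_L = ωL = 26.4 Ω
X_C = 1/(ωC) = 54.6 Ω
Parallel: admittances add. Y = 1/R + 1/(jωL) + jωC
Y = (0.0769 − j0.0196) S
|Y| = 0.0794 S → |Z| = 1/|Y| = 12.6 Ω, ∠Z = −∠Y = 14.3°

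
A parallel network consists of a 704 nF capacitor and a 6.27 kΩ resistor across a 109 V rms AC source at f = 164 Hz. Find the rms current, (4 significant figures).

80.96 mA

ω = 2πf = 1030 rad/s
X_C = 1/(ωC) = 1378 Ω
Parallel: admittances add. Y = 1/R + jωC
Y = (0.0001595 + j0.0007254) S
|Y| = 0.0007428 S → |Z| = 1/|Y| = 1346 Ω, ∠Z = −∠Y = -77.60°
I = V/|Z| = 109/1346 = 80.96 mA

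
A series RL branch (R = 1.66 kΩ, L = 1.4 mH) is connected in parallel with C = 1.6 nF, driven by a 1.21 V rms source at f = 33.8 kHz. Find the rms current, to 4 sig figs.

ω = 2πf = 212400 rad/s
X_L = ωL = 297.3 Ω
X_C = 1/(ωC) = 2943 Ω
Branch 1 (R+jX_L): Z₁ = 1660 + j297.3 Ω, |Z₁| = 1686 Ω
Branch 2 (−jX_C): Z₂ = −j2943 Ω
Parallel: Z = Z₁Z₂/(Z₁+Z₂), |Z| = 1589 Ω, ∠Z = -21.95°
I = V/|Z| = 1.21/1589 = 761.5 μA

761.5 μA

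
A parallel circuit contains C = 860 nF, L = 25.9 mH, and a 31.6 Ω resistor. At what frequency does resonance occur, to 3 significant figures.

ω₀ = 1/√(LC) = 1/√(0.0259 × 8.6e-07) = 6700 rad/s
f₀ = ω₀/(2π) = 1.07 kHz

1.07 kHz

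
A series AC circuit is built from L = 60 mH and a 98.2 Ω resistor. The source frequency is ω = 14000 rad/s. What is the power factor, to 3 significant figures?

X_L = ωL = 840 Ω
Z = 98.2 + j840 Ω
|Z| = √(98.2² + 840²) = 846 Ω
∠Z = arctan(840/98.2) = 83.3°
cos φ = cos(83.3°) = 0.116

0.116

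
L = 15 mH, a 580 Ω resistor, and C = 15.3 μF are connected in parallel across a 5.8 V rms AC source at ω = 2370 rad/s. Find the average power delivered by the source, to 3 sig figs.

58.0 mW

X_L = ωL = 35.5 Ω
X_C = 1/(ωC) = 27.6 Ω
Parallel: admittances add. Y = 1/R + 1/(jωL) + jωC
Y = (0.00172 + j0.00813) S
|Y| = 0.00831 S → |Z| = 1/|Y| = 120 Ω, ∠Z = −∠Y = -78.0°
I = V/|Z| = 48.2 mA
P = VI cos φ = 5.8 × 0.0482 × cos(-78.0°) = 58.0 mW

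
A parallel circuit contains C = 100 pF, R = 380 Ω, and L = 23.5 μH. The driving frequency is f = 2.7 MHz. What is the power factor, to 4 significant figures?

0.9556

ω = 2πf = 1.696e+07 rad/s
X_L = ωL = 398.7 Ω
X_C = 1/(ωC) = 589.5 Ω
Parallel: admittances add. Y = 1/R + 1/(jωL) + jωC
Y = (0.002632 − j0.0008119) S
|Y| = 0.002754 S → |Z| = 1/|Y| = 363.1 Ω, ∠Z = −∠Y = 17.15°
cos φ = cos(17.15°) = 0.9556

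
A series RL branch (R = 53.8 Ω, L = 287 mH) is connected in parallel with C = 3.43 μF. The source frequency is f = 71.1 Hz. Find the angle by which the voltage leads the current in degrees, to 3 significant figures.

61.4°

ω = 2πf = 446.7 rad/s
X_L = ωL = 128 Ω
X_C = 1/(ωC) = 653 Ω
Branch 1 (R+jX_L): Z₁ = 53.8 + j128 Ω, |Z₁| = 139 Ω
Branch 2 (−jX_C): Z₂ = −j653 Ω
Parallel: Z = Z₁Z₂/(Z₁+Z₂), |Z| = 172 Ω, ∠Z = 61.4°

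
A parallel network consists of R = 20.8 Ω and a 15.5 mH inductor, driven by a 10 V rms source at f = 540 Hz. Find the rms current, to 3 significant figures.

ω = 2πf = 3393 rad/s
X_L = ωL = 52.6 Ω
Parallel: admittances add. Y = 1/R + 1/(jωL)
Y = (0.0481 − j0.0190) S
|Y| = 0.0517 S → |Z| = 1/|Y| = 19.3 Ω, ∠Z = −∠Y = 21.6°
I = V/|Z| = 10/19.3 = 517 mA

517 mA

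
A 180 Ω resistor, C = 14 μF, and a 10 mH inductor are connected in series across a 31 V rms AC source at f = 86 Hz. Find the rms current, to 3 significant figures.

ω = 2πf = 540.4 rad/s
X_L = ωL = 5.40 Ω
X_C = 1/(ωC) = 132 Ω
Net reactance X = X_L − X_C = -127 Ω
Z = 180 − j127 Ω
|Z| = √(180² + 127²) = 220 Ω
I = V/|Z| = 31/220 = 141 mA

141 mA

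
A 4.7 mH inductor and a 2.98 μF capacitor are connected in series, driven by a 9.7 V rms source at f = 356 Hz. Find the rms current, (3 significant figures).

69.5 mA

ω = 2πf = 2237 rad/s
X_L = ωL = 10.5 Ω
X_C = 1/(ωC) = 150 Ω
Net reactance X = X_L − X_C = -140 Ω
Z = − j140 Ω
|Z| = √(0² + 140²) = 140 Ω
I = V/|Z| = 9.7/140 = 69.5 mA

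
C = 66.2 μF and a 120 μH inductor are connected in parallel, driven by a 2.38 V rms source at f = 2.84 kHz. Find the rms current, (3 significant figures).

ω = 2πf = 17840 rad/s
X_L = ωL = 2.14 Ω
X_C = 1/(ωC) = 0.847 Ω
Parallel: admittances add. Y = 1/(jωL) + jωC
Y = (0 + j0.714) S
|Y| = 0.714 S → |Z| = 1/|Y| = 1.40 Ω, ∠Z = −∠Y = -90.0°
I = V/|Z| = 2.38/1.40 = 1.70 A

1.70 A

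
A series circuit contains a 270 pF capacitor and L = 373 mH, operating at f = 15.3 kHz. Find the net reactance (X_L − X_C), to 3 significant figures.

-2670 Ω

ω = 2πf = 96130 rad/s
X_L = ωL = 35900 Ω
X_C = 1/(ωC) = 38500 Ω
X = 35900 − 38500 = -2670 Ω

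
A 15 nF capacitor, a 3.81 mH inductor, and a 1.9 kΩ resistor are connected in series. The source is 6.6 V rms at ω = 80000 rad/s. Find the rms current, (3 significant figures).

X_L = ωL = 305 Ω
X_C = 1/(ωC) = 833 Ω
Net reactance X = X_L − X_C = -529 Ω
Z = 1900 − j529 Ω
|Z| = √(1900² + 529²) = 1970 Ω
I = V/|Z| = 6.6/1970 = 3.35 mA

3.35 mA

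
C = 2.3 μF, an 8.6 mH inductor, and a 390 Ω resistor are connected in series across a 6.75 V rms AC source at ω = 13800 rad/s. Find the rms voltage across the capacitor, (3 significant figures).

0.532 V

X_L = ωL = 119 Ω
X_C = 1/(ωC) = 31.5 Ω
Net reactance X = X_L − X_C = 87.2 Ω
Z = 390 + j87.2 Ω
|Z| = √(390² + 87.2²) = 400 Ω
I = V/|Z| = 16.9 mA
V_C = I·|Z_C| = 0.0169 × 31.5 = 0.532 V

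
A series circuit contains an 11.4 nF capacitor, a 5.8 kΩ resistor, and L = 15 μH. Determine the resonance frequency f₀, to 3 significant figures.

ω₀ = 1/√(LC) = 1/√(1.5e-05 × 1.14e-08) = 2.418e+06 rad/s
f₀ = ω₀/(2π) = 385 kHz

385 kHz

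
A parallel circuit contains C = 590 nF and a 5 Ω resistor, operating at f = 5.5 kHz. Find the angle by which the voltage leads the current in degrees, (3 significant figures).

-5.82°

ω = 2πf = 34560 rad/s
X_C = 1/(ωC) = 49.0 Ω
Parallel: admittances add. Y = 1/R + jωC
Y = (0.200 + j0.0204) S
|Y| = 0.201 S → |Z| = 1/|Y| = 4.97 Ω, ∠Z = −∠Y = -5.82°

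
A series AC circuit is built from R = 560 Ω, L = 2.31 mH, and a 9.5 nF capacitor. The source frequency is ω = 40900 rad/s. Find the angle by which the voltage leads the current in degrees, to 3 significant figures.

X_L = ωL = 94.5 Ω
X_C = 1/(ωC) = 2570 Ω
Net reactance X = X_L − X_C = -2480 Ω
Z = 560 − j2480 Ω
|Z| = √(560² + 2480²) = 2540 Ω
∠Z = arctan(-2480/560) = -77.3°

-77.3°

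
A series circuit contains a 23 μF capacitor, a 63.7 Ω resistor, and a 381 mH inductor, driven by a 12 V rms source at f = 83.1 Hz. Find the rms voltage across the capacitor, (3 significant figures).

7.57 V

ω = 2πf = 522.1 rad/s
X_L = ωL = 199 Ω
X_C = 1/(ωC) = 83.3 Ω
Net reactance X = X_L − X_C = 116 Ω
Z = 63.7 + j116 Ω
|Z| = √(63.7² + 116²) = 132 Ω
I = V/|Z| = 90.9 mA
V_C = I·|Z_C| = 0.0909 × 83.3 = 7.57 V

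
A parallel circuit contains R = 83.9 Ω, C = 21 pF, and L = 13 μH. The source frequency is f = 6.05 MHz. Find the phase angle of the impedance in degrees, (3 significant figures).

5.87°

ω = 2πf = 3.801e+07 rad/s
X_L = ωL = 494 Ω
X_C = 1/(ωC) = 1250 Ω
Parallel: admittances add. Y = 1/R + 1/(jωL) + jωC
Y = (0.0119 − j0.00123) S
|Y| = 0.0120 S → |Z| = 1/|Y| = 83.5 Ω, ∠Z = −∠Y = 5.87°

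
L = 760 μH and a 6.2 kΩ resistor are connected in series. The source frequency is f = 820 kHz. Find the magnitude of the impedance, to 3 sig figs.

ω = 2πf = 5.152e+06 rad/s
X_L = ωL = 3920 Ω
Z = 6200 + j3920 Ω
|Z| = √(6200² + 3920²) = 7330 Ω

7330 Ω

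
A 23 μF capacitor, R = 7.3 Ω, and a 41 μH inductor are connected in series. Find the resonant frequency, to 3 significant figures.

5.18 kHz

ω₀ = 1/√(LC) = 1/√(4.1e-05 × 2.3e-05) = 32560 rad/s
f₀ = ω₀/(2π) = 5.18 kHz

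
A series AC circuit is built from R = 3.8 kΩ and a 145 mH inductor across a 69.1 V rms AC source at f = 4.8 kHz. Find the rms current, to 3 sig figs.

11.9 mA

ω = 2πf = 30160 rad/s
X_L = ωL = 4370 Ω
Z = 3800 + j4370 Ω
|Z| = √(3800² + 4370²) = 5790 Ω
I = V/|Z| = 69.1/5790 = 11.9 mA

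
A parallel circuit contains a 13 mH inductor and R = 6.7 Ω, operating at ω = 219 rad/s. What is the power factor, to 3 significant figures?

0.391

X_L = ωL = 2.85 Ω
Parallel: admittances add. Y = 1/R + 1/(jωL)
Y = (0.149 − j0.351) S
|Y| = 0.382 S → |Z| = 1/|Y| = 2.62 Ω, ∠Z = −∠Y = 67.0°
cos φ = cos(67.0°) = 0.391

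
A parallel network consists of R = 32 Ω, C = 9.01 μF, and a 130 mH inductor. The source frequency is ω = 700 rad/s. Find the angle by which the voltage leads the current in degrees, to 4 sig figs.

8.521°

X_L = ωL = 91.00 Ω
X_C = 1/(ωC) = 158.6 Ω
Parallel: admittances add. Y = 1/R + 1/(jωL) + jωC
Y = (0.03125 − j0.004682) S
|Y| = 0.03160 S → |Z| = 1/|Y| = 31.65 Ω, ∠Z = −∠Y = 8.521°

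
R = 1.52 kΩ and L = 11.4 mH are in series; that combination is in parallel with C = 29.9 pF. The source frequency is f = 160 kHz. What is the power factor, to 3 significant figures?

ω = 2πf = 1.005e+06 rad/s
X_L = ωL = 11500 Ω
X_C = 1/(ωC) = 33300 Ω
Branch 1 (R+jX_L): Z₁ = 1520 + j11500 Ω, |Z₁| = 11600 Ω
Branch 2 (−jX_C): Z₂ = −j33300 Ω
Parallel: Z = Z₁Z₂/(Z₁+Z₂), |Z| = 17600 Ω, ∠Z = 78.5°
cos φ = cos(78.5°) = 0.200

0.200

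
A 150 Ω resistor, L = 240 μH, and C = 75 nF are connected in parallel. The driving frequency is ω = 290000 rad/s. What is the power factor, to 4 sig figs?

0.6702

X_L = ωL = 69.60 Ω
X_C = 1/(ωC) = 45.98 Ω
Parallel: admittances add. Y = 1/R + 1/(jωL) + jωC
Y = (0.006667 + j0.007382) S
|Y| = 0.009947 S → |Z| = 1/|Y| = 100.5 Ω, ∠Z = −∠Y = -47.92°
cos φ = cos(-47.92°) = 0.6702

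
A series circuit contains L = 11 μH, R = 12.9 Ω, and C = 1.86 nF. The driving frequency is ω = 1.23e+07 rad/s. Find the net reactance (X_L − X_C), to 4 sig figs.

X_L = ωL = 135.3 Ω
X_C = 1/(ωC) = 43.71 Ω
X = 135.3 − 43.71 = 91.59 Ω

91.59 Ω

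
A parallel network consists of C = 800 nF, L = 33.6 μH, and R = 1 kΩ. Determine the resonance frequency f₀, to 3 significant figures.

30.7 kHz

ω₀ = 1/√(LC) = 1/√(3.36e-05 × 8e-07) = 192900 rad/s
f₀ = ω₀/(2π) = 30.7 kHz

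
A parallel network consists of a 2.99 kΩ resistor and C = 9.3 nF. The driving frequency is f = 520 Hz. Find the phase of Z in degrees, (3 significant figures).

ω = 2πf = 3267 rad/s
X_C = 1/(ωC) = 32900 Ω
Parallel: admittances add. Y = 1/R + jωC
Y = (0.000334 + j3.04e-05) S
|Y| = 0.000336 S → |Z| = 1/|Y| = 2980 Ω, ∠Z = −∠Y = -5.19°

-5.19°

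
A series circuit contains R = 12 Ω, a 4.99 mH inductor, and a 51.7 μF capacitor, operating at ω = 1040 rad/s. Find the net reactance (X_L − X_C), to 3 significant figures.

-13.4 Ω

X_L = ωL = 5.19 Ω
X_C = 1/(ωC) = 18.6 Ω
X = 5.19 − 18.6 = -13.4 Ω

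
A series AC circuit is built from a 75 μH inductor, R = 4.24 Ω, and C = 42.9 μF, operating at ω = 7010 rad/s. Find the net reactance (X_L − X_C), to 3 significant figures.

X_L = ωL = 0.526 Ω
X_C = 1/(ωC) = 3.33 Ω
X = 0.526 − 3.33 = -2.80 Ω

-2.80 Ω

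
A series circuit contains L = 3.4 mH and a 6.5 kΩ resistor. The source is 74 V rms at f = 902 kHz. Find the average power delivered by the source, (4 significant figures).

ω = 2πf = 5.667e+06 rad/s
X_L = ωL = 19270 Ω
Z = 6500 + j19270 Ω
|Z| = √(6500² + 19270²) = 20340 Ω
∠Z = arctan(19270/6500) = 71.36°
I = V/|Z| = 3.639 mA
P = VI cos φ = 74 × 0.003639 × cos(71.36°) = 86.07 mW

86.07 mW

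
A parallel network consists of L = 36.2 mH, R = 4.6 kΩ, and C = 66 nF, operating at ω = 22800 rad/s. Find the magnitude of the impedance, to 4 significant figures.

2740 Ω

X_L = ωL = 825.4 Ω
X_C = 1/(ωC) = 664.5 Ω
Parallel: admittances add. Y = 1/R + 1/(jωL) + jωC
Y = (0.0002174 + j0.0002932) S
|Y| = 0.0003650 S → |Z| = 1/|Y| = 2740 Ω, ∠Z = −∠Y = -53.45°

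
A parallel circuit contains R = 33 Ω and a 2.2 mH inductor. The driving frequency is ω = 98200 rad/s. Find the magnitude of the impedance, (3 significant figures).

32.6 Ω

X_L = ωL = 216 Ω
Parallel: admittances add. Y = 1/R + 1/(jωL)
Y = (0.0303 − j0.00463) S
|Y| = 0.0307 S → |Z| = 1/|Y| = 32.6 Ω, ∠Z = −∠Y = 8.68°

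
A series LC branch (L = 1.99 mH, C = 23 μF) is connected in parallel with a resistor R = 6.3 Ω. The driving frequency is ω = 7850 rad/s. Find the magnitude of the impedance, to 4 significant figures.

5.343 Ω

X_L = ωL = 15.62 Ω
X_C = 1/(ωC) = 5.539 Ω
Branch 1: Z₁ = R = 6.300 Ω
Branch 2 (series LC): Z₂ = j(X_L − X_C) = j10.08 Ω
Parallel: Z = Z₁Z₂/(Z₁+Z₂), |Z| = 5.343 Ω, ∠Z = 32.00°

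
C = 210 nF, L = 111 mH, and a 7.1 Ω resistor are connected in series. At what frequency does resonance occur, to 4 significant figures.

ω₀ = 1/√(LC) = 1/√(0.111 × 2.1e-07) = 6550 rad/s
f₀ = ω₀/(2π) = 1.042 kHz

1.042 kHz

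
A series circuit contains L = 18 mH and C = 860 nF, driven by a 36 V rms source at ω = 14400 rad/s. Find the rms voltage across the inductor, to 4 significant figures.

X_L = ωL = 259.2 Ω
X_C = 1/(ωC) = 80.75 Ω
Net reactance X = X_L − X_C = 178.5 Ω
Z = j178.5 Ω
|Z| = √(0² + 178.5²) = 178.5 Ω
I = V/|Z| = 201.7 mA
V_L = I·|Z_L| = 0.2017 × 259.2 = 52.29 V

52.29 V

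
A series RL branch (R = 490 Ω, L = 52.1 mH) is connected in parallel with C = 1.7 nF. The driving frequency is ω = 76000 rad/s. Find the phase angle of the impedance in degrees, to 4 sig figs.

75.56°

X_L = ωL = 3960 Ω
X_C = 1/(ωC) = 7740 Ω
Branch 1 (R+jX_L): Z₁ = 490.0 + j3960 Ω, |Z₁| = 3990 Ω
Branch 2 (−jX_C): Z₂ = −j7740 Ω
Parallel: Z = Z₁Z₂/(Z₁+Z₂), |Z| = 8101 Ω, ∠Z = 75.56°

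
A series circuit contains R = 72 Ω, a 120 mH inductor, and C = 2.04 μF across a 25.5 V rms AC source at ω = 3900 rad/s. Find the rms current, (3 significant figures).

X_L = ωL = 468 Ω
X_C = 1/(ωC) = 126 Ω
Net reactance X = X_L − X_C = 342 Ω
Z = 72.0 + j342 Ω
|Z| = √(72.0² + 342²) = 350 Ω
I = V/|Z| = 25.5/350 = 72.9 mA

72.9 mA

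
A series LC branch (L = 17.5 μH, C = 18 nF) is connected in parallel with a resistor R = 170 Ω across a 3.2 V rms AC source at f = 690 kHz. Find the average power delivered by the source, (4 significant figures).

60.24 mW

ω = 2πf = 4.335e+06 rad/s
X_L = ωL = 75.87 Ω
X_C = 1/(ωC) = 12.81 Ω
Branch 1: Z₁ = R = 170.0 Ω
Branch 2 (series LC): Z₂ = j(X_L − X_C) = j63.06 Ω
Parallel: Z = Z₁Z₂/(Z₁+Z₂), |Z| = 59.12 Ω, ∠Z = 69.65°
I = V/|Z| = 54.13 mA
P = VI cos φ = 3.2 × 0.05413 × cos(69.65°) = 60.24 mW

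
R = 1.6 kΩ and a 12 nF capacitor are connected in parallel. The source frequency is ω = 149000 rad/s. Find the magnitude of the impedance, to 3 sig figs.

X_C = 1/(ωC) = 559 Ω
Parallel: admittances add. Y = 1/R + jωC
Y = (0.000625 + j0.00179) S
|Y| = 0.00189 S → |Z| = 1/|Y| = 528 Ω, ∠Z = −∠Y = -70.7°

528 Ω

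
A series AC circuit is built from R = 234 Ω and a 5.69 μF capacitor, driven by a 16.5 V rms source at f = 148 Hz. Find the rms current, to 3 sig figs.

ω = 2πf = 929.9 rad/s
X_C = 1/(ωC) = 189 Ω
Z = 234 − j189 Ω
|Z| = √(234² + 189²) = 301 Ω
I = V/|Z| = 16.5/301 = 54.9 mA

54.9 mA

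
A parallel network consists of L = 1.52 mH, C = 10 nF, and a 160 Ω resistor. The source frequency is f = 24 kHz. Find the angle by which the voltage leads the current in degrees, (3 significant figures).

ω = 2πf = 150800 rad/s
X_L = ωL = 229 Ω
X_C = 1/(ωC) = 663 Ω
Parallel: admittances add. Y = 1/R + 1/(jωL) + jωC
Y = (0.00625 − j0.00285) S
|Y| = 0.00687 S → |Z| = 1/|Y| = 146 Ω, ∠Z = −∠Y = 24.5°

24.5°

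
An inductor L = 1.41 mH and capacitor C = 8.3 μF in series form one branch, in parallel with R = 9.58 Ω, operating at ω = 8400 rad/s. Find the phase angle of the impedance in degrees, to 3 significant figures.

X_L = ωL = 11.8 Ω
X_C = 1/(ωC) = 14.3 Ω
Branch 1: Z₁ = R = 9.58 Ω
Branch 2 (series LC): Z₂ = j(X_L − X_C) = −j2.50 Ω
Parallel: Z = Z₁Z₂/(Z₁+Z₂), |Z| = 2.42 Ω, ∠Z = -75.4°

-75.4°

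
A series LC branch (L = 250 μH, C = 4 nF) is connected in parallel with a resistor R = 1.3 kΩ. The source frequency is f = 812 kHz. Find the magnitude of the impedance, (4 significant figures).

892.1 Ω

ω = 2πf = 5.102e+06 rad/s
X_L = ωL = 1275 Ω
X_C = 1/(ωC) = 49.00 Ω
Branch 1: Z₁ = R = 1300 Ω
Branch 2 (series LC): Z₂ = j(X_L − X_C) = j1226 Ω
Parallel: Z = Z₁Z₂/(Z₁+Z₂), |Z| = 892.1 Ω, ∠Z = 46.67°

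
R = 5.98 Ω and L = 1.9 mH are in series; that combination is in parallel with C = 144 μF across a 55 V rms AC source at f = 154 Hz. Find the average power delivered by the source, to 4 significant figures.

462.2 W

ω = 2πf = 967.6 rad/s
X_L = ωL = 1.838 Ω
X_C = 1/(ωC) = 7.177 Ω
Branch 1 (R+jX_L): Z₁ = 5.980 + j1.838 Ω, |Z₁| = 6.256 Ω
Branch 2 (−jX_C): Z₂ = −j7.177 Ω
Parallel: Z = Z₁Z₂/(Z₁+Z₂), |Z| = 5.601 Ω, ∠Z = -31.15°
I = V/|Z| = 9.819 A
P = VI cos φ = 55 × 9.819 × cos(-31.15°) = 462.2 W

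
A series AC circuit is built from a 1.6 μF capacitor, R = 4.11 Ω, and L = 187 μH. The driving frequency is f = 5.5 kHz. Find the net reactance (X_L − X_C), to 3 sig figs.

-11.6 Ω

ω = 2πf = 34560 rad/s
X_L = ωL = 6.46 Ω
X_C = 1/(ωC) = 18.1 Ω
X = 6.46 − 18.1 = -11.6 Ω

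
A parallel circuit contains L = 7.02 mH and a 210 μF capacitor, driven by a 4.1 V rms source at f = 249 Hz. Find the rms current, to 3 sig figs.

974 mA

ω = 2πf = 1565 rad/s
X_L = ωL = 11.0 Ω
X_C = 1/(ωC) = 3.04 Ω
Parallel: admittances add. Y = 1/(jωL) + jωC
Y = (0 + j0.237) S
|Y| = 0.237 S → |Z| = 1/|Y| = 4.21 Ω, ∠Z = −∠Y = -90.0°
I = V/|Z| = 4.1/4.21 = 974 mA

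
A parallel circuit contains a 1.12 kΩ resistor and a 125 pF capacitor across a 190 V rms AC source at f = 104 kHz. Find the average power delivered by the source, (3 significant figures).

32.2 W

ω = 2πf = 653500 rad/s
X_C = 1/(ωC) = 12200 Ω
Parallel: admittances add. Y = 1/R + jωC
Y = (0.000893 + j8.17e-05) S
|Y| = 0.000897 S → |Z| = 1/|Y| = 1120 Ω, ∠Z = −∠Y = -5.23°
I = V/|Z| = 170 mA
P = VI cos φ = 190 × 0.170 × cos(-5.23°) = 32.2 W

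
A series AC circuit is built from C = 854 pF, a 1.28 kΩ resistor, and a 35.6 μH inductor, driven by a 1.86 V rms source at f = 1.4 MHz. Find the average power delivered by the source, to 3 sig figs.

ω = 2πf = 8.796e+06 rad/s
X_L = ωL = 313 Ω
X_C = 1/(ωC) = 133 Ω
Net reactance X = X_L − X_C = 180 Ω
Z = 1280 + j180 Ω
|Z| = √(1280² + 180²) = 1290 Ω
∠Z = arctan(180/1280) = 8.01°
I = V/|Z| = 1.44 mA
P = VI cos φ = 1.86 × 0.00144 × cos(8.01°) = 2.65 mW

2.65 mW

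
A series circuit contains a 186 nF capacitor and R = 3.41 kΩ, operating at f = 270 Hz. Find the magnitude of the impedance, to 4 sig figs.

ω = 2πf = 1696 rad/s
X_C = 1/(ωC) = 3169 Ω
Z = 3410 − j3169 Ω
|Z| = √(3410² + 3169²) = 4655 Ω

4655 Ω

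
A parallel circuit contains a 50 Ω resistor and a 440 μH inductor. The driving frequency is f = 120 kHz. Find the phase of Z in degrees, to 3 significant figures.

ω = 2πf = 754000 rad/s
X_L = ωL = 332 Ω
Parallel: admittances add. Y = 1/R + 1/(jωL)
Y = (0.0200 − j0.00301) S
|Y| = 0.0202 S → |Z| = 1/|Y| = 49.4 Ω, ∠Z = −∠Y = 8.57°

8.57°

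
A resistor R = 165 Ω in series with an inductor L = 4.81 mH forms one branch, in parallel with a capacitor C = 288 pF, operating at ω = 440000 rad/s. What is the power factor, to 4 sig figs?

X_L = ωL = 2116 Ω
X_C = 1/(ωC) = 7891 Ω
Branch 1 (R+jX_L): Z₁ = 165.0 + j2116 Ω, |Z₁| = 2123 Ω
Branch 2 (−jX_C): Z₂ = −j7891 Ω
Parallel: Z = Z₁Z₂/(Z₁+Z₂), |Z| = 2900 Ω, ∠Z = 83.91°
cos φ = cos(83.91°) = 0.1062

0.1062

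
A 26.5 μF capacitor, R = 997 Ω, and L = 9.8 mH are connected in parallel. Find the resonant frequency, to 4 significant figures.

ω₀ = 1/√(LC) = 1/√(0.0098 × 2.65e-05) = 1962 rad/s
f₀ = ω₀/(2π) = 312.3 Hz

312.3 Hz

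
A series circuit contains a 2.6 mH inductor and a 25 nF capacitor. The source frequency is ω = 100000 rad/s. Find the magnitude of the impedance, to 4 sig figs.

140.0 Ω

X_L = ωL = 260.0 Ω
X_C = 1/(ωC) = 400.0 Ω
Net reactance X = X_L − X_C = -140.0 Ω
Z = − j140.0 Ω
|Z| = √(0² + 140.0²) = 140.0 Ω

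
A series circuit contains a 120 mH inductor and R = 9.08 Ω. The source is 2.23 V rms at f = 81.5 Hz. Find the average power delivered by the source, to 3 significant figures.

11.7 mW

ω = 2πf = 512.1 rad/s
X_L = ωL = 61.4 Ω
Z = 9.08 + j61.4 Ω
|Z| = √(9.08² + 61.4²) = 62.1 Ω
∠Z = arctan(61.4/9.08) = 81.6°
I = V/|Z| = 35.9 mA
P = VI cos φ = 2.23 × 0.0359 × cos(81.6°) = 11.7 mW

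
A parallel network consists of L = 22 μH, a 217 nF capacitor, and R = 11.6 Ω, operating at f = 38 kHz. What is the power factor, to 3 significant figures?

0.528

ω = 2πf = 238800 rad/s
X_L = ωL = 5.25 Ω
X_C = 1/(ωC) = 19.3 Ω
Parallel: admittances add. Y = 1/R + 1/(jωL) + jωC
Y = (0.0862 − j0.139) S
|Y| = 0.163 S → |Z| = 1/|Y| = 6.13 Ω, ∠Z = −∠Y = 58.1°
cos φ = cos(58.1°) = 0.528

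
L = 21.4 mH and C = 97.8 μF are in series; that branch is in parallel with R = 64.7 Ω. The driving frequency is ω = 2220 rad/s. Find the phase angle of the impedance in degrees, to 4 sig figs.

56.45°

X_L = ωL = 47.51 Ω
X_C = 1/(ωC) = 4.606 Ω
Branch 1: Z₁ = R = 64.70 Ω
Branch 2 (series LC): Z₂ = j(X_L − X_C) = j42.90 Ω
Parallel: Z = Z₁Z₂/(Z₁+Z₂), |Z| = 35.76 Ω, ∠Z = 56.45°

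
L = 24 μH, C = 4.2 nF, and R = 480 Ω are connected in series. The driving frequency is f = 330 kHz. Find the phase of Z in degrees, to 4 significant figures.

ω = 2πf = 2.073e+06 rad/s
X_L = ωL = 49.76 Ω
X_C = 1/(ωC) = 114.8 Ω
Net reactance X = X_L − X_C = -65.07 Ω
Z = 480.0 − j65.07 Ω
|Z| = √(480.0² + 65.07²) = 484.4 Ω
∠Z = arctan(-65.07/480.0) = -7.720°

-7.720°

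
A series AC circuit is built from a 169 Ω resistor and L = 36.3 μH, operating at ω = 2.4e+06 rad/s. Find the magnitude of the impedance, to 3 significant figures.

190 Ω

X_L = ωL = 87.1 Ω
Z = 169 + j87.1 Ω
|Z| = √(169² + 87.1²) = 190 Ω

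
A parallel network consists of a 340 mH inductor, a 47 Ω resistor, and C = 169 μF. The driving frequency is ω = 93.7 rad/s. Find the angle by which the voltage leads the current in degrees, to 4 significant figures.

X_L = ωL = 31.86 Ω
X_C = 1/(ωC) = 63.15 Ω
Parallel: admittances add. Y = 1/R + 1/(jωL) + jωC
Y = (0.02128 − j0.01555) S
|Y| = 0.02636 S → |Z| = 1/|Y| = 37.94 Ω, ∠Z = −∠Y = 36.17°

36.17°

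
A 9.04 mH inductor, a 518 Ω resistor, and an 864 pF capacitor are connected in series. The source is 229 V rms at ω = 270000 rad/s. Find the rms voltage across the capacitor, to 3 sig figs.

512 V

X_L = ωL = 2440 Ω
X_C = 1/(ωC) = 4290 Ω
Net reactance X = X_L − X_C = -1850 Ω
Z = 518 − j1850 Ω
|Z| = √(518² + 1850²) = 1920 Ω
I = V/|Z| = 119 mA
V_C = I·|Z_C| = 0.119 × 4290 = 512 V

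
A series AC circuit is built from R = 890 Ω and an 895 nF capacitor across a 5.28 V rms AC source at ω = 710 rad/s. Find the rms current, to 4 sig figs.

2.920 mA

X_C = 1/(ωC) = 1574 Ω
Z = 890.0 − j1574 Ω
|Z| = √(890.0² + 1574²) = 1808 Ω
I = V/|Z| = 5.28/1808 = 2.920 mA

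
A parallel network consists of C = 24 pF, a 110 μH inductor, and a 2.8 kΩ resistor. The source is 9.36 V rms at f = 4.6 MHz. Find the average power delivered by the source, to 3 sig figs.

31.3 mW

ω = 2πf = 2.89e+07 rad/s
X_L = ωL = 3180 Ω
X_C = 1/(ωC) = 1440 Ω
Parallel: admittances add. Y = 1/R + 1/(jωL) + jωC
Y = (0.000357 + j0.000379) S
|Y| = 0.000521 S → |Z| = 1/|Y| = 1920 Ω, ∠Z = −∠Y = -46.7°
I = V/|Z| = 4.88 mA
P = VI cos φ = 9.36 × 0.00488 × cos(-46.7°) = 31.3 mW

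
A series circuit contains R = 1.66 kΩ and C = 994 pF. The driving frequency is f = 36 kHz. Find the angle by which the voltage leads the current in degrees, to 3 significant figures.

ω = 2πf = 226200 rad/s
X_C = 1/(ωC) = 4450 Ω
Z = 1660 − j4450 Ω
|Z| = √(1660² + 4450²) = 4750 Ω
∠Z = arctan(-4450/1660) = -69.5°

-69.5°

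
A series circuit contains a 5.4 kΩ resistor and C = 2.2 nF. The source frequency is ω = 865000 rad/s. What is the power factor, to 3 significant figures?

0.995

X_C = 1/(ωC) = 525 Ω
Z = 5400 − j525 Ω
|Z| = √(5400² + 525²) = 5430 Ω
∠Z = arctan(-525/5400) = -5.56°
cos φ = cos(-5.56°) = 0.995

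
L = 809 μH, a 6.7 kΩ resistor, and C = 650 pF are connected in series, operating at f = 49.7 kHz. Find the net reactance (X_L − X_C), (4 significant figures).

-4674 Ω

ω = 2πf = 312300 rad/s
X_L = ωL = 252.6 Ω
X_C = 1/(ωC) = 4927 Ω
X = 252.6 − 4927 = -4674 Ω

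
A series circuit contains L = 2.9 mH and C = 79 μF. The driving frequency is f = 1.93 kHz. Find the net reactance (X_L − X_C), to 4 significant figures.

34.12 Ω

ω = 2πf = 12130 rad/s
X_L = ωL = 35.17 Ω
X_C = 1/(ωC) = 1.044 Ω
X = 35.17 − 1.044 = 34.12 Ω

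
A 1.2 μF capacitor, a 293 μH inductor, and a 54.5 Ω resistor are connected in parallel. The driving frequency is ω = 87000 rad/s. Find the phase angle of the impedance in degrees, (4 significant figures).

-74.28°

X_L = ωL = 25.49 Ω
X_C = 1/(ωC) = 9.579 Ω
Parallel: admittances add. Y = 1/R + 1/(jωL) + jωC
Y = (0.01835 + j0.06517) S
|Y| = 0.06770 S → |Z| = 1/|Y| = 14.77 Ω, ∠Z = −∠Y = -74.28°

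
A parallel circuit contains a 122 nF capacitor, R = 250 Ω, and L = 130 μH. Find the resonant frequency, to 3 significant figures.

ω₀ = 1/√(LC) = 1/√(0.00013 × 1.22e-07) = 251100 rad/s
f₀ = ω₀/(2π) = 40.0 kHz

40.0 kHz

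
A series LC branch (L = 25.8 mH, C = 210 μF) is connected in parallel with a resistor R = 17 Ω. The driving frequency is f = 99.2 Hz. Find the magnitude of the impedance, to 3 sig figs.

ω = 2πf = 623.3 rad/s
X_L = ωL = 16.1 Ω
X_C = 1/(ωC) = 7.64 Ω
Branch 1: Z₁ = R = 17.0 Ω
Branch 2 (series LC): Z₂ = j(X_L − X_C) = j8.44 Ω
Parallel: Z = Z₁Z₂/(Z₁+Z₂), |Z| = 7.56 Ω, ∠Z = 63.6°

7.56 Ω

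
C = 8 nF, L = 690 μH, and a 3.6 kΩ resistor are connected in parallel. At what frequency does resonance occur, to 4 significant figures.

67.74 kHz

ω₀ = 1/√(LC) = 1/√(0.00069 × 8e-09) = 425600 rad/s
f₀ = ω₀/(2π) = 67.74 kHz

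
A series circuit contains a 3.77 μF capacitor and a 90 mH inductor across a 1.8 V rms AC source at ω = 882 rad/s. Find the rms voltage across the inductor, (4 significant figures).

X_L = ωL = 79.38 Ω
X_C = 1/(ωC) = 300.7 Ω
Net reactance X = X_L − X_C = -221.4 Ω
Z = − j221.4 Ω
|Z| = √(0² + 221.4²) = 221.4 Ω
I = V/|Z| = 8.132 mA
V_L = I·|Z_L| = 0.008132 × 79.38 = 0.6455 V

0.6455 V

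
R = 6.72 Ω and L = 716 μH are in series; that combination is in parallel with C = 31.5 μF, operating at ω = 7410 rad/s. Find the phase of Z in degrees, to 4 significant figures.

-60.35°

X_L = ωL = 5.306 Ω
X_C = 1/(ωC) = 4.284 Ω
Branch 1 (R+jX_L): Z₁ = 6.720 + j5.306 Ω, |Z₁| = 8.562 Ω
Branch 2 (−jX_C): Z₂ = −j4.284 Ω
Parallel: Z = Z₁Z₂/(Z₁+Z₂), |Z| = 5.397 Ω, ∠Z = -60.35°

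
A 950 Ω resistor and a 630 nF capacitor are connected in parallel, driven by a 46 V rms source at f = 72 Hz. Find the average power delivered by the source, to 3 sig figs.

2.23 W

ω = 2πf = 452.4 rad/s
X_C = 1/(ωC) = 3510 Ω
Parallel: admittances add. Y = 1/R + jωC
Y = (0.00105 + j0.000285) S
|Y| = 0.00109 S → |Z| = 1/|Y| = 917 Ω, ∠Z = −∠Y = -15.1°
I = V/|Z| = 50.2 mA
P = VI cos φ = 46 × 0.0502 × cos(-15.1°) = 2.23 W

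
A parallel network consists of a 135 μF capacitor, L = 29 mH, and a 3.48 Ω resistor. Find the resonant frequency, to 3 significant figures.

ω₀ = 1/√(LC) = 1/√(0.029 × 0.000135) = 505.4 rad/s
f₀ = ω₀/(2π) = 80.4 Hz

80.4 Hz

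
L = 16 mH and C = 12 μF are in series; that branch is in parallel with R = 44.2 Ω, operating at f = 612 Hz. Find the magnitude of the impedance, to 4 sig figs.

29.60 Ω

ω = 2πf = 3845 rad/s
X_L = ωL = 61.52 Ω
X_C = 1/(ωC) = 21.67 Ω
Branch 1: Z₁ = R = 44.20 Ω
Branch 2 (series LC): Z₂ = j(X_L − X_C) = j39.85 Ω
Parallel: Z = Z₁Z₂/(Z₁+Z₂), |Z| = 29.60 Ω, ∠Z = 47.96°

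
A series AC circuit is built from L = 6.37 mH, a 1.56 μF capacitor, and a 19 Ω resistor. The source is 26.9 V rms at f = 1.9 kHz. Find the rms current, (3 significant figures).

ω = 2πf = 11940 rad/s
X_L = ωL = 76.0 Ω
X_C = 1/(ωC) = 53.7 Ω
Net reactance X = X_L − X_C = 22.3 Ω
Z = 19.0 + j22.3 Ω
|Z| = √(19.0² + 22.3²) = 29.3 Ω
I = V/|Z| = 26.9/29.3 = 917 mA

917 mA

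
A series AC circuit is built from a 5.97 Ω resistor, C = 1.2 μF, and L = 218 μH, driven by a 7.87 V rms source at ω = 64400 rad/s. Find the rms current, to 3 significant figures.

1.30 A

X_L = ωL = 14.0 Ω
X_C = 1/(ωC) = 12.9 Ω
Net reactance X = X_L − X_C = 1.10 Ω
Z = 5.97 + j1.10 Ω
|Z| = √(5.97² + 1.10²) = 6.07 Ω
I = V/|Z| = 7.87/6.07 = 1.30 A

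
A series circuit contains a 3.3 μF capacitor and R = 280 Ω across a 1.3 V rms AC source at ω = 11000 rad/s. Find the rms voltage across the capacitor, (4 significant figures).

X_C = 1/(ωC) = 27.55 Ω
Z = 280.0 − j27.55 Ω
|Z| = √(280.0² + 27.55²) = 281.4 Ω
I = V/|Z| = 4.621 mA
V_C = I·|Z_C| = 0.004621 × 27.55 = 0.1273 V

0.1273 V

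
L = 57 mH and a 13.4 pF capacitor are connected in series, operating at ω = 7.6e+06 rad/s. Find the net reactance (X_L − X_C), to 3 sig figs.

423000 Ω

X_L = ωL = 433000 Ω
X_C = 1/(ωC) = 9820 Ω
X = 433000 − 9820 = 423000 Ω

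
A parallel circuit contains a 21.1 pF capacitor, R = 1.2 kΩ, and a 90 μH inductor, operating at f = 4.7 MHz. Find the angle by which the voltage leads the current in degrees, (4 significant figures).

-16.50°

ω = 2πf = 2.953e+07 rad/s
X_L = ωL = 2658 Ω
X_C = 1/(ωC) = 1605 Ω
Parallel: admittances add. Y = 1/R + 1/(jωL) + jωC
Y = (0.0008333 + j0.0002469) S
|Y| = 0.0008691 S → |Z| = 1/|Y| = 1151 Ω, ∠Z = −∠Y = -16.50°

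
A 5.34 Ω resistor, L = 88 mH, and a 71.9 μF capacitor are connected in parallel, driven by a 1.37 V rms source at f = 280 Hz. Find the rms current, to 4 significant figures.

ω = 2πf = 1759 rad/s
X_L = ωL = 154.8 Ω
X_C = 1/(ωC) = 7.906 Ω
Parallel: admittances add. Y = 1/R + 1/(jωL) + jωC
Y = (0.1873 + j0.1200) S
|Y| = 0.2224 S → |Z| = 1/|Y| = 4.496 Ω, ∠Z = −∠Y = -32.66°
I = V/|Z| = 1.37/4.496 = 304.7 mA

304.7 mA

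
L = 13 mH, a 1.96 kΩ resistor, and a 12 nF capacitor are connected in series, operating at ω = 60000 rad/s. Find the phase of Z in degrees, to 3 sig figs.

-17.3°

X_L = ωL = 780 Ω
X_C = 1/(ωC) = 1390 Ω
Net reactance X = X_L − X_C = -609 Ω
Z = 1960 − j609 Ω
|Z| = √(1960² + 609²) = 2050 Ω
∠Z = arctan(-609/1960) = -17.3°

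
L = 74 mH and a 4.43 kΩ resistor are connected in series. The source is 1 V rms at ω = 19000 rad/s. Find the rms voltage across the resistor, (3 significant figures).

X_L = ωL = 1410 Ω
Z = 4430 + j1410 Ω
|Z| = √(4430² + 1410²) = 4650 Ω
I = V/|Z| = 215 μA
V_R = I·|Z_R| = 0.000215 × 4430 = 0.953 V

0.953 V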